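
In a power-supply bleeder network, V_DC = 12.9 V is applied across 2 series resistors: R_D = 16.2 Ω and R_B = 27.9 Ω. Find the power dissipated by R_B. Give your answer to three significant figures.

P ≈ 2.39 W

Series current I = V_DC/ΣR = 12.9/44.10 = 0.2925 A.
P = I²R = 0.08557 × 27.9 = 2.387 W.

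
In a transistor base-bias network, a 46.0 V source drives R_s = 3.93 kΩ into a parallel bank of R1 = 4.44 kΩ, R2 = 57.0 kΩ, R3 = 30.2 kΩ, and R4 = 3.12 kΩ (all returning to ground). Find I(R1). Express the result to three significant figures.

I ≈ 3.10 mA

Equivalent of the parallel group: R_p = 1.677 kΩ.
Node voltage V_A = V_supply · R_p/(R_s + R_p) = 46.0 × 0.2991 = 13.76 V.
Branch current I = V_A/R1 = 13.76/4.44 = 3.098 mA.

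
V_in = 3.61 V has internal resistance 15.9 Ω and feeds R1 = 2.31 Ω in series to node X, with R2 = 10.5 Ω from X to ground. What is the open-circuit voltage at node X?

R1' = 15.9 + 2.31 = 18.21 Ω (source resistance + R1).
Open-circuit (no load on X): V_th = V_in · R2/(R1' + R2) = 3.61 × 10.5/(18.21 + 10.5) = 1.320 V.

V_th ≈ 1.32 V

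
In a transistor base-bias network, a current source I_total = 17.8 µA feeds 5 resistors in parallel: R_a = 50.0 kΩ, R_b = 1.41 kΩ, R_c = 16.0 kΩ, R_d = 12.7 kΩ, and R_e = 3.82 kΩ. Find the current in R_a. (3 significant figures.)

Total conductance ΣG = 1/50.0 + 1/1.41 + 1/16.0 + 1/12.7 + 1/3.82 = 1.132 (units of 1/kΩ).
By the current-divider rule, I = I_total · G_k/ΣG = 17.8 × 0.01766 = 0.3144 µA.

I ≈ 0.314 µA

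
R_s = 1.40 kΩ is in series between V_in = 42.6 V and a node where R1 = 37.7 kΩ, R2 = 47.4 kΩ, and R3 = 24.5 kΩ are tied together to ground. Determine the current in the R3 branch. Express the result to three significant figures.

Equivalent of the parallel group: R_p = 11.31 kΩ.
V_A = 42.6 × 11.31/12.71 = 37.91 V.
I(R3) = V_A / R3 = 37.91/24.5 = 1.547 mA.

I ≈ 1.55 mA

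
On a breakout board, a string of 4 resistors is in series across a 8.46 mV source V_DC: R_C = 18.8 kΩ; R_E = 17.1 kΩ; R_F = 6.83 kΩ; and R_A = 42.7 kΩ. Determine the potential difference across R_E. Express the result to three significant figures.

V ≈ 1.69 mV

Total series resistance ΣR = 18.8 + 17.1 + 6.83 + 42.7 = 85.43 kΩ.
Voltage divider: V = V_DC · (17.10 / 85.43) = 8.46 × 0.2002 = 1.693 mV.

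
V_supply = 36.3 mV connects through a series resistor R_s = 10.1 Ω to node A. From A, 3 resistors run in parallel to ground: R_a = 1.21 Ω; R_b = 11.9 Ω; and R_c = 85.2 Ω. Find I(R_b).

Combine the parallel branches: R_p = (1/1.21 + 1/11.9 + 1/85.2)⁻¹ = 1.084 Ω.
Node voltage V_A = V_supply · R_p/(R_s + R_p) = 36.3 × 0.09695 = 3.519 mV.
Branch current I = V_A/R_b = 3.519/11.9 = 0.2957 mA.
(Equivalently: I_total = 3.246 mA, then current-divider fraction G_k/ΣG = 0.09112.)

I ≈ 0.296 mA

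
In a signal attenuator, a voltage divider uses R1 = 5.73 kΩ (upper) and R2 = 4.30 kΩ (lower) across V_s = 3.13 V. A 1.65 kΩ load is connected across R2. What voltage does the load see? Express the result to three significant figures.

V_out ≈ 0.539 V

First combine the lower leg with the load: R2 ‖ R_L = 1.192 kΩ.
Then V_out = V_s · R2'/(R1 + R2') = 3.13 × 1.192/6.922 = 0.5392 V.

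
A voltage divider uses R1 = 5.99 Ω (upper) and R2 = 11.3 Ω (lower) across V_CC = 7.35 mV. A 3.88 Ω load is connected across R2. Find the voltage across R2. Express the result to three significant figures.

The load sits in parallel with R2, giving an effective lower resistance R2' = R2·R_L/(R2+R_L) = 2.888 Ω.
Voltage divider with the loaded lower leg: V_out = 7.35 × 2.888/(5.99 + 2.888) = 7.35 × 0.3253 = 2.391 mV.

V_out ≈ 2.39 mV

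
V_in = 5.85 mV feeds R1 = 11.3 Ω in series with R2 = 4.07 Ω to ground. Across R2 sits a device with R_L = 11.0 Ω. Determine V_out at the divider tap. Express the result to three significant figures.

V_out ≈ 1.22 mV

The load sits in parallel with R2, giving an effective lower resistance R2' = R2·R_L/(R2+R_L) = 2.971 Ω.
Then V_out = V_in · R2'/(R1 + R2') = 5.85 × 2.971/14.27 = 1.218 mV.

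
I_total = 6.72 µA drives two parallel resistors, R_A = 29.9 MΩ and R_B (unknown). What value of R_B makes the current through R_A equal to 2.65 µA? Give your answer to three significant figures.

Two-branch current divider: I_A = I_total · R_B/(R_A + R_B).
With f = 0.3943, R_B = R_A · f/(1−f) = 29.9 × 0.6511 = 19.47 MΩ.

R_B ≈ 19.5 MΩ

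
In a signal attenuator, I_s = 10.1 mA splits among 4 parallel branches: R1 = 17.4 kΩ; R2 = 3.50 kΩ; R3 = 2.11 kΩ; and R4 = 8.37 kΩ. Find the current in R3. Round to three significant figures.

Conductances: ΣG = 1/17.4 + 1/3.50 + 1/2.11 + 1/8.37 = 0.9366 (1/kΩ).
By the current-divider rule, I = I_s · G_k/ΣG = 10.1 × 0.5060 = 5.111 mA.

I ≈ 5.11 mA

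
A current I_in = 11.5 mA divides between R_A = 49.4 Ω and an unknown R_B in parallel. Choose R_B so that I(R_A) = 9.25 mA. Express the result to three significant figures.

The fraction through R_A equals R_B/(R_A+R_B).
With f = 0.8043, R_B = R_A · f/(1−f) = 49.4 × 4.111 = 203.1 Ω.

R_B ≈ 203 Ω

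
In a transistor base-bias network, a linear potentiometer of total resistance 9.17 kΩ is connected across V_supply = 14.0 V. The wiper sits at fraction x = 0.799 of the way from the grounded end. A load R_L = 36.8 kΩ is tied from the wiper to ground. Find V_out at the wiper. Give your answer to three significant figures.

The pot divides into 1.843 kΩ above the wiper and 7.327 kΩ below.
Lower segment in parallel with the load: 7.327 ‖ 36.8 = 6.110 kΩ.
Then V_out = V_supply · 6.110/(1.843 + 6.110) = 10.76 V.

V_out ≈ 10.8 V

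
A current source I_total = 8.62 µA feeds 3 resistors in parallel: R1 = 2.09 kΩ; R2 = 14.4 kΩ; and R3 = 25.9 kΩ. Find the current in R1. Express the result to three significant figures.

I ≈ 7.03 µA

ΣG = 1/2.09 + 1/14.4 + 1/25.9 = 0.5865.
R1 takes the fraction G_k/ΣG = 0.4785/0.5865 = 0.8158, so I = 8.62 × 0.8158 = 7.032 µA.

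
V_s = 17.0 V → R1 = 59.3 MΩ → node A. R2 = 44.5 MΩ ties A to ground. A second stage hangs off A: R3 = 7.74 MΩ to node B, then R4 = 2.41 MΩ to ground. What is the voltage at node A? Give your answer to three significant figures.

The second stage (R3 + R4 = 10.15 MΩ) loads node A in parallel with R2.
Effective lower resistance at A: R2 ‖ 10.15 = 8.265 MΩ.
So V_A = 17.0 × 0.1223 = 2.080 V.

V_A ≈ 2.08 V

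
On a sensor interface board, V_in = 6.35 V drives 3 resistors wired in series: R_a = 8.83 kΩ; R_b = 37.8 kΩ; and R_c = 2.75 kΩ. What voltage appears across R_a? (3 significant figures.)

V ≈ 1.14 V

ΣR = 8.83 + 37.8 + 2.75 = 49.38 kΩ.
V = V_in · R/ΣR = 6.35 × 0.1788 = 1.135 V.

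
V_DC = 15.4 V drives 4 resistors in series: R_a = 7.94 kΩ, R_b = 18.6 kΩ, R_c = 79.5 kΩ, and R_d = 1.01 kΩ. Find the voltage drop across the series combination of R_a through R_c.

Total series resistance ΣR = 7.94 + 18.6 + 79.5 + 1.01 = 107.0 kΩ.
R_{R_a..R_c} = 7.94 + 18.6 + 79.5 = 106.0 kΩ.
Voltage divider: V = V_DC · (106.0 / 107.0) = 15.4 × 0.9906 = 15.25 V.

V ≈ 15.3 V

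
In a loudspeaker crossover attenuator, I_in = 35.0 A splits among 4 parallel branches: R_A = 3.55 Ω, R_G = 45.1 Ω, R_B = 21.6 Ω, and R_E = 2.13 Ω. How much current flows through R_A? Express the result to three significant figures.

I ≈ 12.0 A

Conductances: ΣG = 1/3.55 + 1/45.1 + 1/21.6 + 1/2.13 = 0.8196 (1/Ω).
By the current-divider rule, I = I_in · G_k/ΣG = 35.0 × 0.3437 = 12.03 A.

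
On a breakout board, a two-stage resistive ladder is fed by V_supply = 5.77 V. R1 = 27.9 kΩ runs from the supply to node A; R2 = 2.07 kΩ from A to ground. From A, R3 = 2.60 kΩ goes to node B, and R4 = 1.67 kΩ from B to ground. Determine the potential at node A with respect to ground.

Node A sees R2 in parallel with the series input of stage 2, R3 + R4 = 4.270 kΩ.
Effective lower resistance at A: R2 ‖ 4.270 = 1.394 kΩ.
V_A = 5.77 × 1.394/(27.9 + 1.394) = 0.2746 V.

V_A ≈ 0.275 V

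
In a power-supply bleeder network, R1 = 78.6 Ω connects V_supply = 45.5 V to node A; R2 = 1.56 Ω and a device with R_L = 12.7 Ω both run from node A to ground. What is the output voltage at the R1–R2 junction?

R2 ‖ R_L = (1.56 × 12.7)/(1.56 + 12.7) = 1.389 Ω.
Then V_out = V_supply · R2'/(R1 + R2') = 45.5 × 1.389/79.99 = 0.7903 V.

V_out ≈ 0.790 V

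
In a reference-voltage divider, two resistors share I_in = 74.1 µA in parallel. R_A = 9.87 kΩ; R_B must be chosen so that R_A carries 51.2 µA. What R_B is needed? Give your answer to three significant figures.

The fraction through R_A equals R_B/(R_A+R_B).
With f = 0.6910, R_B = R_A · f/(1−f) = 9.87 × 2.236 = 22.07 kΩ.

R_B ≈ 22.1 kΩ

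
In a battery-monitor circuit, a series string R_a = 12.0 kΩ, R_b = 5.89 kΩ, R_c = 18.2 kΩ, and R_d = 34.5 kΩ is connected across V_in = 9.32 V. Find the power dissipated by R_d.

P ≈ 0.601 mW

ΣR = 70.59 kΩ → I = 9.32/70.59 = 0.1320 mA.
V(R_d) = I·R = 4.555 V; P = V·I = 4.555 × 0.1320 = 0.6014 mW.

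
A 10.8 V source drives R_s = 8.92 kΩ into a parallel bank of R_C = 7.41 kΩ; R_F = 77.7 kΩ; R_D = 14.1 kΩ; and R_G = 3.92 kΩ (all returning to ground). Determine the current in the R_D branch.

I ≈ 0.147 mA

Equivalent of the parallel group: R_p = 2.110 kΩ.
V_A by voltage divider: V_A = 10.8 × 2.110/(8.92 + 2.110) = 2.066 V.
Branch current I = V_A/R_D = 2.066/14.1 = 0.1465 mA.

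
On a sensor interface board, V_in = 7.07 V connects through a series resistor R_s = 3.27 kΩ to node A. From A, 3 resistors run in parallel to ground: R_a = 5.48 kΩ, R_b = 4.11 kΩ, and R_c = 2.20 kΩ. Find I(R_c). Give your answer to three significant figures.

I ≈ 0.829 mA

Equivalent of the parallel group: R_p = 1.136 kΩ.
Node voltage V_A = V_in · R_p/(R_s + R_p) = 7.07 × 0.2578 = 1.823 V.
Branch current I = V_A/R_c = 1.823/2.20 = 0.8285 mA.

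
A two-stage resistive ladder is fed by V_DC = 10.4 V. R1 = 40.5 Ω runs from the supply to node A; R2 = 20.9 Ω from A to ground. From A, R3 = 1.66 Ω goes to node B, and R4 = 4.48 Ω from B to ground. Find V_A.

The second stage (R3 + R4 = 6.140 Ω) loads node A in parallel with R2.
R2 ‖ (R3+R4) = 4.746 Ω.
So V_A = 10.4 × 0.1049 = 1.091 V.

V_A ≈ 1.09 V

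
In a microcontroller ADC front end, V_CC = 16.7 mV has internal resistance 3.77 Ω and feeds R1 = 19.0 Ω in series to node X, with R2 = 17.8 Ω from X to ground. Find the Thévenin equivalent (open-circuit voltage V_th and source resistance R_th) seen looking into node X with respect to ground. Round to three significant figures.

V_th ≈ 7.33 mV, R_th ≈ 9.99 Ω

R1' = 3.77 + 19.0 = 22.77 Ω (source resistance + R1).
V_th is the unloaded tap voltage: V_CC · R2/(R1'+R2) = 16.7 × 0.4387 = 7.327 mV.
With V_CC suppressed (replaced by a short), R_th = R1' ‖ R2 = (22.77 × 17.8)/(22.77 + 17.8) = 9.990 Ω.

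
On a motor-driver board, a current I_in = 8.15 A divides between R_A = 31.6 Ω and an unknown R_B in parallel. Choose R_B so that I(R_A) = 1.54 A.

The fraction through R_A equals R_B/(R_A+R_B).
With f = 0.1890, R_B = R_A · f/(1−f) = 31.6 × 0.2330 = 7.362 Ω.

R_B ≈ 7.36 Ω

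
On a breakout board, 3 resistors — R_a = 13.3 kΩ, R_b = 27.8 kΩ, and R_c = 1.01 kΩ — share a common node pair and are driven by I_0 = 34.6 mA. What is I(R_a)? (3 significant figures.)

I ≈ 2.36 mA

Conductances: ΣG = 1/13.3 + 1/27.8 + 1/1.01 = 1.101 (1/kΩ).
R_a takes the fraction G_k/ΣG = 0.07519/1.101 = 0.06827, so I = 34.6 × 0.06827 = 2.362 mA.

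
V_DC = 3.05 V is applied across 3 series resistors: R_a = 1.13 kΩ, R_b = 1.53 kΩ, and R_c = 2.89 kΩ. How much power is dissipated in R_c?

Series current I = V_DC/ΣR = 3.05/5.550 = 0.5495 mA.
P = I²R = 0.3020 × 2.89 = 0.8728 mW.

P ≈ 0.873 mW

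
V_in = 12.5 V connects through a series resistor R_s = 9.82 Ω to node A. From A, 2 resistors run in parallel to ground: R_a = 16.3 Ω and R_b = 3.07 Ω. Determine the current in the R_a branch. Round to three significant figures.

Combine the parallel branches: R_p = (1/16.3 + 1/3.07)⁻¹ = 2.583 Ω.
Node voltage V_A = V_in · R_p/(R_s + R_p) = 12.5 × 0.2083 = 2.604 V.
I(R_a) = V_A / R_a = 2.604/16.3 = 0.1597 A.
(Check via current divider: I_total = 1.008 A; share G_k/ΣG = 0.1585 → same result.)

I ≈ 0.160 A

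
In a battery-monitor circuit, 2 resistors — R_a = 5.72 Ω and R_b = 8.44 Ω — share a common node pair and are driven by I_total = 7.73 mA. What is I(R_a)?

With just two branches, the current splits inversely with resistance.
So I = 7.73 × 8.44/14.16 = 4.607 mA.

I ≈ 4.61 mA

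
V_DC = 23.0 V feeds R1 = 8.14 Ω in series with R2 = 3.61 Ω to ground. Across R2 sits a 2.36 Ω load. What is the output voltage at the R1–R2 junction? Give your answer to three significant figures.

V_out ≈ 3.43 V

R2 ‖ R_L = (3.61 × 2.36)/(3.61 + 2.36) = 1.427 Ω.
Voltage divider with the loaded lower leg: V_out = 23.0 × 1.427/(8.14 + 1.427) = 23.0 × 0.1492 = 3.431 V.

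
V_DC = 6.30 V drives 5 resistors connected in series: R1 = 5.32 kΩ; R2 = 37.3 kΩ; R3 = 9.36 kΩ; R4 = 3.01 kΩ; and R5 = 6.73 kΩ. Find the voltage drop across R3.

Total series resistance ΣR = 5.32 + 37.3 + 9.36 + 3.01 + 6.73 = 61.72 kΩ.
V = V_DC · R/ΣR = 6.30 × 0.1517 = 0.9554 V.

V ≈ 0.955 V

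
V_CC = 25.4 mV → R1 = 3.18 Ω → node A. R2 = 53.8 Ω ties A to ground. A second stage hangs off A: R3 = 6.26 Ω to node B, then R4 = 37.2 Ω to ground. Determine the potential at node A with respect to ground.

V_A ≈ 22.4 mV

The second stage (R3 + R4 = 43.46 Ω) loads node A in parallel with R2.
R2 ‖ (R3+R4) = 24.04 Ω.
So V_A = 25.4 × 0.8832 = 22.43 mV.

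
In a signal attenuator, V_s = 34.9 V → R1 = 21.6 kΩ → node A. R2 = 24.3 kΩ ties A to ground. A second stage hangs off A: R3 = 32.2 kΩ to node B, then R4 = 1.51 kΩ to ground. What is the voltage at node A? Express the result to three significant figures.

V_A ≈ 13.8 V

Node A sees R2 in parallel with the series input of stage 2, R3 + R4 = 33.71 kΩ.
R2 ‖ (R3+R4) = 14.12 kΩ.
First divider: V_A = V_s · 14.12/(21.6 + 14.12) = 13.80 V.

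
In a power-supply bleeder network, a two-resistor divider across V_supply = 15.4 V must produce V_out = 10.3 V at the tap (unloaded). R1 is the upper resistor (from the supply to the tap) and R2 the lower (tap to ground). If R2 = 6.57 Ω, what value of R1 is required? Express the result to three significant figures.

R1 ≈ 3.25 Ω

V_out/V_supply = R2/(R1+R2) = 0.6688.
So R1 = R2 · (V_supply/V_out − 1) = 6.57 × (15.4/10.3 − 1) = 6.57 × 0.4951 = 3.253 Ω.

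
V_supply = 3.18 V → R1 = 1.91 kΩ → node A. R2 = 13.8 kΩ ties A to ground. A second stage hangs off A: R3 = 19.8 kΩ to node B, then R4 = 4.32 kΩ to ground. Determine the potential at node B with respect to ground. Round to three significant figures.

V_B ≈ 0.468 V

Looking into the second stage from A: R3 + R4 = 24.12 kΩ appears in parallel with R2.
Effective lower resistance at A: R2 ‖ 24.12 = 8.778 kΩ.
V_A = 3.18 × 8.778/(1.91 + 8.778) = 2.612 V.
Stage 2 is unloaded, so V_B = V_A · R4/(R3+R4) = 2.612 × 4.32/24.12 = 0.4678 V.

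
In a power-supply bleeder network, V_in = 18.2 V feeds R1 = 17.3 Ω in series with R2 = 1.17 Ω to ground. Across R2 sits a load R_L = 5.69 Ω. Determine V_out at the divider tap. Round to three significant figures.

V_out ≈ 0.967 V

The load sits in parallel with R2, giving an effective lower resistance R2' = R2·R_L/(R2+R_L) = 0.9705 Ω.
Voltage divider with the loaded lower leg: V_out = 18.2 × 0.9705/(17.3 + 0.9705) = 18.2 × 0.05312 = 0.9667 V.
(Unloaded it would be 1.15 V; the load pulls it down.)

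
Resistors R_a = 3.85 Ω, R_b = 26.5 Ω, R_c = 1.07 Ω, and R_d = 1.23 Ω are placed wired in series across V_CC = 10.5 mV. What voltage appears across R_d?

Series total: ΣR = 3.85 + 26.5 + 1.07 + 1.23 = 32.65 Ω.
By the voltage-divider rule, V = 10.5 × 1.230/32.65 = 0.3956 mV.

V ≈ 0.396 mV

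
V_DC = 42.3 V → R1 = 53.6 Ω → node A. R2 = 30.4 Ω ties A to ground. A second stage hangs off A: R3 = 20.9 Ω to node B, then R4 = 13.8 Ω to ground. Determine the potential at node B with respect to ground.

Node A sees R2 in parallel with the series input of stage 2, R3 + R4 = 34.70 Ω.
R2 ‖ (R3+R4) = 16.20 Ω.
V_A = 42.3 × 16.20/(53.6 + 16.20) = 9.819 V.
Then the unloaded second divider: V_B = V_A × R4/(R3+R4) = 9.819 × 0.3977 = 3.905 V.

V_B ≈ 3.91 V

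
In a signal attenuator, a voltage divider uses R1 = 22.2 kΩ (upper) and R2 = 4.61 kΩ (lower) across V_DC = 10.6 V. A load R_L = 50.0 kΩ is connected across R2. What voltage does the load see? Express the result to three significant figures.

V_out ≈ 1.69 V

R2 ‖ R_L = (4.61 × 50.0)/(4.61 + 50.0) = 4.221 kΩ.
Voltage divider with the loaded lower leg: V_out = 10.6 × 4.221/(22.2 + 4.221) = 10.6 × 0.1598 = 1.693 V.
(Unloaded it would be 1.82 V; the load pulls it down.)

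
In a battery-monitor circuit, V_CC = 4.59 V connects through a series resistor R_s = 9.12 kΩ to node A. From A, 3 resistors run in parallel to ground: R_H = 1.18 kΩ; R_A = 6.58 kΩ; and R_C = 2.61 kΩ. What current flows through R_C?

Parallel bank: R_p = 1/(1/1.18 + 1/6.58 + 1/2.61) = 0.7233 kΩ.
Node voltage V_A = V_CC · R_p/(R_s + R_p) = 4.59 × 0.07348 = 0.3373 V.
Branch current I = V_A/R_C = 0.3373/2.61 = 0.1292 mA.

I ≈ 0.129 mA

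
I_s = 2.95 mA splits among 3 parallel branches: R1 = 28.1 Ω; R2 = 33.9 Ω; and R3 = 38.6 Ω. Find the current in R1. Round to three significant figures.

Total conductance ΣG = 1/28.1 + 1/33.9 + 1/38.6 = 0.09099 (units of 1/Ω).
R1 takes the fraction G_k/ΣG = 0.03559/0.09099 = 0.3911, so I = 2.95 × 0.3911 = 1.154 mA.

I ≈ 1.15 mA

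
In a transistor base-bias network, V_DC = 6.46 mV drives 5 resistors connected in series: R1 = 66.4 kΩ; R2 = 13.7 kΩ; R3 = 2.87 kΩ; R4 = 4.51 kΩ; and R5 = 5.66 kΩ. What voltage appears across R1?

Series total: ΣR = 66.4 + 13.7 + 2.87 + 4.51 + 5.66 = 93.14 kΩ.
Voltage divider: V = V_DC · (66.40 / 93.14) = 6.46 × 0.7129 = 4.605 mV.

V ≈ 4.61 mV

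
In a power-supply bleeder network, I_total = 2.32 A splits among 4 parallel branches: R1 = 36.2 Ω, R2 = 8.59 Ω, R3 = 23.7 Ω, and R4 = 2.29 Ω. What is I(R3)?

Total conductance ΣG = 1/36.2 + 1/8.59 + 1/23.7 + 1/2.29 = 0.6229 (units of 1/Ω).
By the current-divider rule, I = I_total · G_k/ΣG = 2.32 × 0.06774 = 0.1571 A.

I ≈ 0.157 A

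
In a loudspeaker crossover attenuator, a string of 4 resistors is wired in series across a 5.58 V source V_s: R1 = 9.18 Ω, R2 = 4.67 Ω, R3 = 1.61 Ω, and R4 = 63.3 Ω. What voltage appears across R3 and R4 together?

Total series resistance ΣR = 9.18 + 4.67 + 1.61 + 63.3 = 78.76 Ω.
R_{R3..R4} = 1.61 + 63.3 = 64.91 Ω.
V = V_s · R/ΣR = 5.58 × 0.8241 = 4.599 V.

V ≈ 4.60 V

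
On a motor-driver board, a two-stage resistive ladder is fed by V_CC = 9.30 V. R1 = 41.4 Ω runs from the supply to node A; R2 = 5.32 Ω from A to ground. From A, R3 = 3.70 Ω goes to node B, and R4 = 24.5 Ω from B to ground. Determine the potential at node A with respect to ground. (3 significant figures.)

Looking into the second stage from A: R3 + R4 = 28.20 Ω appears in parallel with R2.
Effective lower resistance at A: R2 ‖ 28.20 = 4.476 Ω.
So V_A = 9.30 × 0.09756 = 0.9073 V.

V_A ≈ 0.907 V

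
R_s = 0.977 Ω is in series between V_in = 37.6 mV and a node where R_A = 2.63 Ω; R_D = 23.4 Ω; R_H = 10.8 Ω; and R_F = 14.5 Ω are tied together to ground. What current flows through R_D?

I ≈ 1.02 mA

Parallel bank: R_p = 1/(1/2.63 + 1/23.4 + 1/10.8 + 1/14.5) = 1.711 Ω.
Node voltage V_A = V_in · R_p/(R_s + R_p) = 37.6 × 0.6365 = 23.93 mV.
I(R_D) = V_A / R_D = 23.93/23.4 = 1.023 mA.
(Check via current divider: I_total = 13.99 mA; share G_k/ΣG = 0.07311 → same result.)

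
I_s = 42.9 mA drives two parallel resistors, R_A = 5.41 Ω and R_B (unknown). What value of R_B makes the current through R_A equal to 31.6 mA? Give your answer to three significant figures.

In a two-way split, I_A/I_s = R_B/(R_A + R_B).
31.6/42.9 = R_B/(R_A + R_B) → R_B = R_A · (0.7366)/(1 − 0.7366) = 5.41 × 2.796 = 15.13 Ω.

R_B ≈ 15.1 Ω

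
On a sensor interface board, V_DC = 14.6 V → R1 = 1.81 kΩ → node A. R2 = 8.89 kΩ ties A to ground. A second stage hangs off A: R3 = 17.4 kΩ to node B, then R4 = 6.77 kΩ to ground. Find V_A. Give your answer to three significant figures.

V_A ≈ 11.4 V

Node A sees R2 in parallel with the series input of stage 2, R3 + R4 = 24.17 kΩ.
Effective lower resistance at A: R2 ‖ 24.17 = 6.499 kΩ.
V_A = 14.6 × 6.499/(1.81 + 6.499) = 11.42 V.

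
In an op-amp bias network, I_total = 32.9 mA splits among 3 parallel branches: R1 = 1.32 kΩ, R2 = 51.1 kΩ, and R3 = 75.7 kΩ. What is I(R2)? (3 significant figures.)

ΣG = 1/1.32 + 1/51.1 + 1/75.7 = 0.7904.
By the current-divider rule, I = I_total · G_k/ΣG = 32.9 × 0.02476 = 0.8146 mA.

I ≈ 0.815 mA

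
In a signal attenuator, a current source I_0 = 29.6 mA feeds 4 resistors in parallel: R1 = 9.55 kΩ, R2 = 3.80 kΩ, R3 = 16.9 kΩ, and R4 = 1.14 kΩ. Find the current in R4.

Total conductance ΣG = 1/9.55 + 1/3.80 + 1/16.9 + 1/1.14 = 1.304 (units of 1/kΩ).
Current divider: I(R4) = I_0 · G_k/ΣG = 29.6 × (0.8772/1.304) = 29.6 × 0.6726 = 19.91 mA.

I ≈ 19.9 mA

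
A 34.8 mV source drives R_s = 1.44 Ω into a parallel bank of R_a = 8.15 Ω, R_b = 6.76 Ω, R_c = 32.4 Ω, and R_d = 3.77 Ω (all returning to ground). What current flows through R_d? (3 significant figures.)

Parallel bank: R_p = 1/(1/8.15 + 1/6.76 + 1/32.4 + 1/3.77) = 1.764 Ω.
V_A = 34.8 × 1.764/3.204 = 19.16 mV.
I(R_d) = V_A / R_d = 19.16/3.77 = 5.083 mA.
(Check via current divider: I_total = 10.86 mA; share G_k/ΣG = 0.4680 → same result.)

I ≈ 5.08 mA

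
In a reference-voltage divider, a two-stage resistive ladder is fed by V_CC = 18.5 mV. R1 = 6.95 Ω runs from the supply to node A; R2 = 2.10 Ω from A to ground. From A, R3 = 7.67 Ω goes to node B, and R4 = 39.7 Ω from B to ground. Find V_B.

Node A sees R2 in parallel with the series input of stage 2, R3 + R4 = 47.37 Ω.
Effective lower resistance at A: R2 ‖ 47.37 = 2.011 Ω.
First divider: V_A = V_CC · 2.011/(6.95 + 2.011) = 4.151 mV.
Then the unloaded second divider: V_B = V_A × R4/(R3+R4) = 4.151 × 0.8381 = 3.479 mV.

V_B ≈ 3.48 mV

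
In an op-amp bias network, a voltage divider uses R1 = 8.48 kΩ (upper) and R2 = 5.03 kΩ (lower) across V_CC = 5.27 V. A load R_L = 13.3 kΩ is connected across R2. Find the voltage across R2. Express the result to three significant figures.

The load sits in parallel with R2, giving an effective lower resistance R2' = R2·R_L/(R2+R_L) = 3.650 kΩ.
Voltage divider with the loaded lower leg: V_out = 5.27 × 3.650/(8.48 + 3.650) = 5.27 × 0.3009 = 1.586 V.

V_out ≈ 1.59 V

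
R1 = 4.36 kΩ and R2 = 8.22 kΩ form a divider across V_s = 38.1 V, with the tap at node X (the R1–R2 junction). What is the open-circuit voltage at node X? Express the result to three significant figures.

Open-circuit (no load on X): V_th = V_s · R2/(R1 + R2) = 38.1 × 8.22/(4.360 + 8.22) = 24.90 V.

V_th ≈ 24.9 V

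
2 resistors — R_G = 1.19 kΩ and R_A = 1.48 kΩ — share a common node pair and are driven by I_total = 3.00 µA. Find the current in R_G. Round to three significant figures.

I ≈ 1.66 µA

Two-branch current divider: I_k = I_total · R_other/(R_1 + R_2).
So I = 3.00 × 1.48/2.670 = 1.663 µA.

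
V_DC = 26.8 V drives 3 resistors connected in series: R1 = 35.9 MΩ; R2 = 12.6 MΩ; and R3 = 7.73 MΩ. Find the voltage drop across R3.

ΣR = 35.9 + 12.6 + 7.73 = 56.23 MΩ.
By the voltage-divider rule, V = 26.8 × 7.730/56.23 = 3.684 V.

V ≈ 3.68 V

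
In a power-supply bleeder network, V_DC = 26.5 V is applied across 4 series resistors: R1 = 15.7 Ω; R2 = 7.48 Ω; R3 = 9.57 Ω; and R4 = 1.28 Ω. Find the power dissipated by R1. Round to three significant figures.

Series current I = V_DC/ΣR = 26.5/34.03 = 0.7787 A.
P(R1) = I²·R1 = (0.7787)² × 15.7 = 9.521 W.

P ≈ 9.52 W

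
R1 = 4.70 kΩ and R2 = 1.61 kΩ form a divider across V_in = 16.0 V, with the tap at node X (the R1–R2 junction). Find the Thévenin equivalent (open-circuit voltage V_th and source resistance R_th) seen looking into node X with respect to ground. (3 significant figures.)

V_th is the unloaded tap voltage: V_in · R2/(R1+R2) = 16.0 × 0.2552 = 4.082 V.
Zeroing V_in shorts the top of R1 to ground, so R_th = R1 ‖ R2 = 1.199 kΩ.

V_th ≈ 4.08 V, R_th ≈ 1.20 kΩ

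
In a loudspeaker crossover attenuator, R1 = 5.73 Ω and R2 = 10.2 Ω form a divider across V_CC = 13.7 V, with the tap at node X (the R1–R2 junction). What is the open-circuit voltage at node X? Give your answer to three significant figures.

V_th ≈ 8.77 V

V_th is the unloaded tap voltage: V_CC · R2/(R1+R2) = 13.7 × 0.6403 = 8.772 V.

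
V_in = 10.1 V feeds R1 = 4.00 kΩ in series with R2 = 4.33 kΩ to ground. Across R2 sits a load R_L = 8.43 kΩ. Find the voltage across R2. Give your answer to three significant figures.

V_out ≈ 4.21 V

First combine the lower leg with the load: R2 ‖ R_L = 2.861 kΩ.
Then V_out = V_in · R2'/(R1 + R2') = 10.1 × 2.861/6.861 = 4.211 V.
(Unloaded it would be 5.25 V; the load pulls it down.)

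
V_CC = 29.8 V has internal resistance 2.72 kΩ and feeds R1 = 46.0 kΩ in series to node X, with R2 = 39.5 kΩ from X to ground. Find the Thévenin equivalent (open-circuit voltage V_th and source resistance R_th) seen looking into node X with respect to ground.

R1' = 2.72 + 46.0 = 48.72 kΩ (source resistance + R1).
With X open, the divider is unloaded: V_th = 29.8 × 39.5/88.22 = 13.34 V.
Zeroing V_CC shorts the top of R1' to ground, so R_th = R1' ‖ R2 = 21.81 kΩ.

V_th ≈ 13.3 V, R_th ≈ 21.8 kΩ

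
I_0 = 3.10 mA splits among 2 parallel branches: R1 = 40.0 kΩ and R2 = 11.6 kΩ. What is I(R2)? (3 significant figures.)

I ≈ 2.40 mA

For two parallel branches, I_k = I_0 · (other R)/(sum of R).
I(R2) = 3.10 × 40.0/(40.0 + 11.6) = 3.10 × 0.7752 = 2.403 mA.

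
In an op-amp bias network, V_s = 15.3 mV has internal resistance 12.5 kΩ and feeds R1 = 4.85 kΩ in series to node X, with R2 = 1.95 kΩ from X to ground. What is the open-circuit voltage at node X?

R1' = 12.5 + 4.85 = 17.35 kΩ (source resistance + R1).
V_th is the unloaded tap voltage: V_s · R2/(R1'+R2) = 15.3 × 0.1010 = 1.546 mV.

V_th ≈ 1.55 mV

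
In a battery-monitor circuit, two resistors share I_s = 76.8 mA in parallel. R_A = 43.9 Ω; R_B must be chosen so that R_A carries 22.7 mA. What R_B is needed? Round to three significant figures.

Two-branch current divider: I_A = I_s · R_B/(R_A + R_B).
22.7/76.8 = R_B/(R_A + R_B) → R_B = R_A · (0.2956)/(1 − 0.2956) = 43.9 × 0.4196 = 18.42 Ω.

R_B ≈ 18.4 Ω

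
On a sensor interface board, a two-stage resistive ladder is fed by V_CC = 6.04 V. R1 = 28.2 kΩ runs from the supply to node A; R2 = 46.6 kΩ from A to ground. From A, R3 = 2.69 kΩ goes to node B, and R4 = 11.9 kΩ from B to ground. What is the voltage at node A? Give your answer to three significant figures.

V_A ≈ 1.71 V

Looking into the second stage from A: R3 + R4 = 14.59 kΩ appears in parallel with R2.
Effective lower resistance at A: R2 ‖ 14.59 = 11.11 kΩ.
V_A = 6.04 × 11.11/(28.2 + 11.11) = 1.707 V.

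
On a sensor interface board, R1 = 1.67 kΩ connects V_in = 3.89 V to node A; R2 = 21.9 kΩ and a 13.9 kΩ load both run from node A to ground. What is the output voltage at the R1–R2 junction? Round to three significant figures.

V_out ≈ 3.25 V

The load sits in parallel with R2, giving an effective lower resistance R2' = R2·R_L/(R2+R_L) = 8.503 kΩ.
Voltage divider with the loaded lower leg: V_out = 3.89 × 8.503/(1.67 + 8.503) = 3.89 × 0.8358 = 3.251 V.
(Unloaded it would be 3.61 V; the load pulls it down.)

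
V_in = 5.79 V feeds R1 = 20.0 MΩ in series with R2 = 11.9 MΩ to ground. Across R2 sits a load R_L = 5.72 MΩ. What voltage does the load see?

V_out ≈ 0.937 V

R2 ‖ R_L = (11.9 × 5.72)/(11.9 + 5.72) = 3.863 MΩ.
Now apply the divider: V_out = 5.79 × 0.1619 = 0.9373 V.
(Unloaded it would be 2.16 V; the load pulls it down.)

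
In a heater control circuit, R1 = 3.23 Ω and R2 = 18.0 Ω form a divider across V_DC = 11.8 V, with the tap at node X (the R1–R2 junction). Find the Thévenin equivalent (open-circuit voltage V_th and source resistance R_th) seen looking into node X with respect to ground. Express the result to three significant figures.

V_th is the unloaded tap voltage: V_DC · R2/(R1+R2) = 11.8 × 0.8479 = 10.00 V.
Looking into X with the source shorted: R_th = R1·R2/(R1+R2) = 3.230 × 18.0/21.23 = 2.739 Ω.

V_th ≈ 10.0 V, R_th ≈ 2.74 Ω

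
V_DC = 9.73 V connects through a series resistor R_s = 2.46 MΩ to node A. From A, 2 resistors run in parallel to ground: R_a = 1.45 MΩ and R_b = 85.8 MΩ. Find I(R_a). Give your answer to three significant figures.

Parallel bank: R_p = 1/(1/1.45 + 1/85.8) = 1.426 MΩ.
Node voltage V_A = V_DC · R_p/(R_s + R_p) = 9.73 × 0.3669 = 3.570 V.
I(R_a) = V_A / R_a = 3.570/1.45 = 2.462 µA.

I ≈ 2.46 µA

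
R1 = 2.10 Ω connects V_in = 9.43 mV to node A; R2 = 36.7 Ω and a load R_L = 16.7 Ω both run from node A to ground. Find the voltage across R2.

The load sits in parallel with R2, giving an effective lower resistance R2' = R2·R_L/(R2+R_L) = 11.48 Ω.
Then V_out = V_in · R2'/(R1 + R2') = 9.43 × 11.48/13.58 = 7.971 mV.

V_out ≈ 7.97 mV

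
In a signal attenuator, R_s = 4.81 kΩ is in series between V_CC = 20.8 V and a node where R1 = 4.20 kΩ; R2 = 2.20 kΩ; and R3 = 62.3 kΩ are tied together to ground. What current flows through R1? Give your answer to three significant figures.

Equivalent of the parallel group: R_p = 1.411 kΩ.
Node voltage V_A = V_CC · R_p/(R_s + R_p) = 20.8 × 0.2268 = 4.718 V.
I(R1) = V_A / R1 = 4.718/4.20 = 1.123 mA.

I ≈ 1.12 mA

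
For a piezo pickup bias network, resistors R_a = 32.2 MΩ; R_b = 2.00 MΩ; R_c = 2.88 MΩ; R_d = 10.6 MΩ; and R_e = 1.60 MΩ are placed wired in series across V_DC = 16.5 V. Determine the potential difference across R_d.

V ≈ 3.55 V

ΣR = 32.2 + 2.00 + 2.88 + 10.6 + 1.60 = 49.28 MΩ.
V = V_DC · R/ΣR = 16.5 × 0.2151 = 3.549 V.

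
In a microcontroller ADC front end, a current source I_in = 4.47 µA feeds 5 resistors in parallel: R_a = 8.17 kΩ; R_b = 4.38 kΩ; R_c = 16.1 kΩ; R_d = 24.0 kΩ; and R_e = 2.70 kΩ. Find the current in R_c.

I ≈ 0.337 µA

Conductances: ΣG = 1/8.17 + 1/4.38 + 1/16.1 + 1/24.0 + 1/2.70 = 0.8249 (1/kΩ).
R_c takes the fraction G_k/ΣG = 0.06211/0.8249 = 0.07530, so I = 4.47 × 0.07530 = 0.3366 µA.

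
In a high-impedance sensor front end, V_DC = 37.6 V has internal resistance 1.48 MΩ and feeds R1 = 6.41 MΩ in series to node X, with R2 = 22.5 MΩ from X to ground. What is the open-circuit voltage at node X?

R1' = 1.48 + 6.41 = 7.890 MΩ (source resistance + R1).
V_th is the unloaded tap voltage: V_DC · R2/(R1'+R2) = 37.6 × 0.7404 = 27.84 V.

V_th ≈ 27.8 V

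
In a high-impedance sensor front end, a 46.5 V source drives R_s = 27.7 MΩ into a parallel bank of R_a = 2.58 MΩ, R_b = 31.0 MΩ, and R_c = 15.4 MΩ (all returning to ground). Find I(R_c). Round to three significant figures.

Combine the parallel branches: R_p = (1/2.58 + 1/31.0 + 1/15.4)⁻¹ = 2.063 MΩ.
V_A by voltage divider: V_A = 46.5 × 2.063/(27.7 + 2.063) = 3.223 V.
Branch current I = V_A/R_c = 3.223/15.4 = 0.2093 µA.

I ≈ 0.209 µA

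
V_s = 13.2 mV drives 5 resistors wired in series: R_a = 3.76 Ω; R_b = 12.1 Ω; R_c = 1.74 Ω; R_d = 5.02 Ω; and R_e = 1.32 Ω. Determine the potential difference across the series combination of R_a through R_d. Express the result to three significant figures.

V ≈ 12.5 mV

ΣR = 3.76 + 12.1 + 1.74 + 5.02 + 1.32 = 23.94 Ω.
R_{R_a..R_d} = 3.76 + 12.1 + 1.74 + 5.02 = 22.62 Ω.
V = V_s · R/ΣR = 13.2 × 0.9449 = 12.47 mV.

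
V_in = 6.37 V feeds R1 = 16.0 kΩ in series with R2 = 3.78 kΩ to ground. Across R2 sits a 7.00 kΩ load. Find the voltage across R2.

V_out ≈ 0.847 V

R2 ‖ R_L = (3.78 × 7.00)/(3.78 + 7.00) = 2.455 kΩ.
Voltage divider with the loaded lower leg: V_out = 6.37 × 2.455/(16.0 + 2.455) = 6.37 × 0.1330 = 0.8472 V.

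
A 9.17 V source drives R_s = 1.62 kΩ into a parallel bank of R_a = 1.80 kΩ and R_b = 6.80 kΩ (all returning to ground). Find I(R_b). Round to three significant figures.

Parallel bank: R_p = 1/(1/1.80 + 1/6.80) = 1.423 kΩ.
V_A by voltage divider: V_A = 9.17 × 1.423/(1.62 + 1.423) = 4.289 V.
Branch current I = V_A/R_b = 4.289/6.80 = 0.6307 mA.
(Equivalently: I_total = 3.013 mA, then current-divider fraction G_k/ΣG = 0.2093.)

I ≈ 0.631 mA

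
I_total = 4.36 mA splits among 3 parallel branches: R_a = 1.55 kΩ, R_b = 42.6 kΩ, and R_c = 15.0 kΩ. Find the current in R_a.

I ≈ 3.83 mA

Total conductance ΣG = 1/1.55 + 1/42.6 + 1/15.0 = 0.7353 (units of 1/kΩ).
Current divider: I(R_a) = I_total · G_k/ΣG = 4.36 × (0.6452/0.7353) = 4.36 × 0.8774 = 3.826 mA.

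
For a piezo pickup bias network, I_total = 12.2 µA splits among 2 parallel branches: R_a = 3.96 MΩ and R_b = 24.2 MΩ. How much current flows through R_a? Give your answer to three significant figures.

I ≈ 10.5 µA

Two-branch current divider: I_k = I_total · R_other/(R_1 + R_2).
I(R_a) = 12.2 × 24.2/(3.96 + 24.2) = 12.2 × 0.8594 = 10.48 µA.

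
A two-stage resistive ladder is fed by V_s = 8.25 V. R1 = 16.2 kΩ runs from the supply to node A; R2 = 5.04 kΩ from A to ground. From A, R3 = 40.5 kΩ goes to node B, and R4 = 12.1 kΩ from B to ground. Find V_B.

Looking into the second stage from A: R3 + R4 = 52.60 kΩ appears in parallel with R2.
Effective lower resistance at A: R2 ‖ 52.60 = 4.599 kΩ.
First divider: V_A = V_s · 4.599/(16.2 + 4.599) = 1.824 V.
Then the unloaded second divider: V_B = V_A × R4/(R3+R4) = 1.824 × 0.2300 = 0.4197 V.

V_B ≈ 0.420 V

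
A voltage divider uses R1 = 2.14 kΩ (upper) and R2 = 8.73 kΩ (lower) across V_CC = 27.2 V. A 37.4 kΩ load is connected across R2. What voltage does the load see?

V_out ≈ 20.9 V

First combine the lower leg with the load: R2 ‖ R_L = 7.078 kΩ.
Voltage divider with the loaded lower leg: V_out = 27.2 × 7.078/(2.14 + 7.078) = 27.2 × 0.7678 = 20.89 V.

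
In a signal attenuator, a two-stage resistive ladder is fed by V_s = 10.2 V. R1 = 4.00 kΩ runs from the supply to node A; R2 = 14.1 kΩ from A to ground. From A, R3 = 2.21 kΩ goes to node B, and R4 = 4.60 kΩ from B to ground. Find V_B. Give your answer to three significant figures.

The second stage (R3 + R4 = 6.810 kΩ) loads node A in parallel with R2.
R2 ‖ (R3+R4) = 4.592 kΩ.
V_A = 10.2 × 4.592/(4.00 + 4.592) = 5.451 V.
V_B = V_A × 0.6755 = 3.682 V.

V_B ≈ 3.68 V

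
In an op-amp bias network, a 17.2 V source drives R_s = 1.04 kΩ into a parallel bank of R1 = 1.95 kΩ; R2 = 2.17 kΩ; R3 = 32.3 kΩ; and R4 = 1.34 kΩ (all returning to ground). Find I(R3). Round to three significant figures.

Parallel bank: R_p = 1/(1/1.95 + 1/2.17 + 1/32.3 + 1/1.34) = 0.5711 kΩ.
V_A by voltage divider: V_A = 17.2 × 0.5711/(1.04 + 0.5711) = 6.097 V.
I(R3) = V_A / R3 = 6.097/32.3 = 0.1888 mA.
(Equivalently: I_total = 10.68 mA, then current-divider fraction G_k/ΣG = 0.01768.)

I ≈ 0.189 mA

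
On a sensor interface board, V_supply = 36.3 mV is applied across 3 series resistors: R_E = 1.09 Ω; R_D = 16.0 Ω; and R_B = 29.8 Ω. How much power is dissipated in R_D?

The common current is I = 36.3/46.89 = 0.7742 mA.
P = I²R = 0.5993 × 16.0 = 9.589 µW.

P ≈ 9.59 µW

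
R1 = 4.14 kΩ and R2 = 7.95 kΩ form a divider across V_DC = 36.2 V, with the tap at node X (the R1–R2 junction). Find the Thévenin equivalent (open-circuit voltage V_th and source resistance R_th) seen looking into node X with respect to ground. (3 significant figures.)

V_th ≈ 23.8 V, R_th ≈ 2.72 kΩ

Open-circuit (no load on X): V_th = V_DC · R2/(R1 + R2) = 36.2 × 7.95/(4.140 + 7.95) = 23.80 V.
Zeroing V_DC shorts the top of R1 to ground, so R_th = R1 ‖ R2 = 2.722 kΩ.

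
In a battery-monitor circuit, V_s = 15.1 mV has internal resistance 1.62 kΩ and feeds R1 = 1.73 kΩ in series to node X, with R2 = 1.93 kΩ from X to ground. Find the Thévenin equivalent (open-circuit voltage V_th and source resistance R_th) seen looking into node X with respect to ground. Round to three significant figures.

V_th ≈ 5.52 mV, R_th ≈ 1.22 kΩ

R1' = 1.62 + 1.73 = 3.350 kΩ (source resistance + R1).
V_th is the unloaded tap voltage: V_s · R2/(R1'+R2) = 15.1 × 0.3655 = 5.520 mV.
With V_s suppressed (replaced by a short), R_th = R1' ‖ R2 = (3.350 × 1.93)/(3.350 + 1.93) = 1.225 kΩ.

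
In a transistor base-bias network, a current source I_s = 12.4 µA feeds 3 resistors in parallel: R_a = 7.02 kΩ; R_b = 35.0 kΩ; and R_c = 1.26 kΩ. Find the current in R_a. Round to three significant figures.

Total conductance ΣG = 1/7.02 + 1/35.0 + 1/1.26 = 0.9647 (units of 1/kΩ).
Current divider: I(R_a) = I_s · G_k/ΣG = 12.4 × (0.1425/0.9647) = 12.4 × 0.1477 = 1.831 µA.

I ≈ 1.83 µA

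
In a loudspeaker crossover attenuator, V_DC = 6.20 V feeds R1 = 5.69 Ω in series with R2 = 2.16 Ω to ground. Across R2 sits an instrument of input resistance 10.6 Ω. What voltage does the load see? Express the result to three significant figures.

First combine the lower leg with the load: R2 ‖ R_L = 1.794 Ω.
Now apply the divider: V_out = 6.20 × 0.2397 = 1.486 V.

V_out ≈ 1.49 V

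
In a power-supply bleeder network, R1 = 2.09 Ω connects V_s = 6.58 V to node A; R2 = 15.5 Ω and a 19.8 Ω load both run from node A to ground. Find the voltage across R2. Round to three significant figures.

V_out ≈ 5.30 V

R2 ‖ R_L = (15.5 × 19.8)/(15.5 + 19.8) = 8.694 Ω.
Voltage divider with the loaded lower leg: V_out = 6.58 × 8.694/(2.09 + 8.694) = 6.58 × 0.8062 = 5.305 V.
(Unloaded it would be 5.80 V; the load pulls it down.)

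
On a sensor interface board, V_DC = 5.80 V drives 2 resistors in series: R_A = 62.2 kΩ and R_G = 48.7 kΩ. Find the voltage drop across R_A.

Series total: ΣR = 62.2 + 48.7 = 110.9 kΩ.
Voltage divider: V = V_DC · (62.20 / 110.9) = 5.80 × 0.5609 = 3.253 V.

V ≈ 3.25 V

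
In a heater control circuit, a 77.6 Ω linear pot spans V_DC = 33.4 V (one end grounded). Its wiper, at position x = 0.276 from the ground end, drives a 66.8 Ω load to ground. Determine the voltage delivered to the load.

The pot divides into 56.18 Ω above the wiper and 21.42 Ω below.
R_L loads the lower segment: effective lower R = 16.22 Ω.
Then V_out = V_DC · 16.22/(56.18 + 16.22) = 7.482 V.

V_out ≈ 7.48 V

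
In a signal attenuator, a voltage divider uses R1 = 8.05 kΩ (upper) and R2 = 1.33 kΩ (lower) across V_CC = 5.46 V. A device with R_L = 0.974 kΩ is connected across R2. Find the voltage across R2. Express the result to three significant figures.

The load sits in parallel with R2, giving an effective lower resistance R2' = R2·R_L/(R2+R_L) = 0.5622 kΩ.
Voltage divider with the loaded lower leg: V_out = 5.46 × 0.5622/(8.05 + 0.5622) = 5.46 × 0.06528 = 0.3565 V.

V_out ≈ 0.356 V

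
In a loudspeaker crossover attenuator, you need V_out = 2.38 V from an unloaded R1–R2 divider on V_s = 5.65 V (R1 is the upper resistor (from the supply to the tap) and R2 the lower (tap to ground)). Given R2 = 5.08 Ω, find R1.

V_out/V_s = R2/(R1+R2) = 0.4212.
Rearranging, R1 = R2·(1−k)/k = 5.08 × 1.374 = 6.980 Ω.

R1 ≈ 6.98 Ω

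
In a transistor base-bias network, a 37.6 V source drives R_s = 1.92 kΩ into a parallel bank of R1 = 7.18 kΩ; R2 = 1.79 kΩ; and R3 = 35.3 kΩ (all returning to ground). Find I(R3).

I ≈ 0.445 mA

Combine the parallel branches: R_p = (1/7.18 + 1/1.79 + 1/35.3)⁻¹ = 1.377 kΩ.
V_A by voltage divider: V_A = 37.6 × 1.377/(1.92 + 1.377) = 15.70 V.
I(R3) = V_A / R3 = 15.70/35.3 = 0.4448 mA.
(Check via current divider: I_total = 11.40 mA; share G_k/ΣG = 0.03901 → same result.)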